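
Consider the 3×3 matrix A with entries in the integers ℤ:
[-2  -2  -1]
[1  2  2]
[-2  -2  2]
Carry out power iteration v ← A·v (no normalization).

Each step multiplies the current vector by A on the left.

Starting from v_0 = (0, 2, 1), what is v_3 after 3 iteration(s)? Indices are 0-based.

v_0 = (0, 2, 1).
v_1 = A·v_0 = (-5, 6, -2).
v_2 = A·v_1 = (0, 3, -6).
v_3 = A·v_2 = (0, -6, -18).

v_3 = (0, -6, -18)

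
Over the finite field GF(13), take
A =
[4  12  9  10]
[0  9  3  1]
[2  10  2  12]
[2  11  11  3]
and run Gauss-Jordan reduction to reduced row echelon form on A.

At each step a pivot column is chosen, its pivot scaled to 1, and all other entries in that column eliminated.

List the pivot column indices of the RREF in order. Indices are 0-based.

pivot(0,0)=4: scale R0 → (1, 3, 12, 9)
  clear (2,0): R2 −= (2)R0 → (0, 4, 4, 7)
  clear (3,0): R3 −= (2)R0 → (0, 5, 0, 11)
pivot(1,1)=9: scale R1 → (0, 1, 9, 3)
  clear (0,1): R0 −= (3)R1 → (1, 0, 11, 0)
  clear (2,1): R2 −= (4)R1 → (0, 0, 7, 8)
  clear (3,1): R3 −= (5)R1 → (0, 0, 7, 9)
pivot(2,2)=7: scale R2 → (0, 0, 1, 3)
  clear (0,2): R0 −= (11)R2 → (1, 0, 0, 6)
  clear (1,2): R1 −= (9)R2 → (0, 1, 0, 2)
  clear (3,2): R3 −= (7)R2 → (0, 0, 0, 1)
pivot(3,3)=1: scale R3 → (0, 0, 0, 1)
  clear (0,3): R0 −= (6)R3 → (1, 0, 0, 0)
  clear (1,3): R1 −= (2)R3 → (0, 1, 0, 0)
  clear (2,3): R2 −= (3)R3 → (0, 0, 1, 0)

pivot columns: 0, 1, 2, 3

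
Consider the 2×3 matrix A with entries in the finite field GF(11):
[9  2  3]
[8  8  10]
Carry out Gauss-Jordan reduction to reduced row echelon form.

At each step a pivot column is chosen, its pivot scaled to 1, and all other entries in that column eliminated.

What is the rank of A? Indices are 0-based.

rank = 2

step 1: normalize row 0 (÷9) = (1, 10, 4)
  row 1: subtract 8×row0 = (0, 5, 0)
step 2: normalize row 1 (÷5) = (0, 1, 0)
  row 0: subtract 10×row1 = (1, 0, 4)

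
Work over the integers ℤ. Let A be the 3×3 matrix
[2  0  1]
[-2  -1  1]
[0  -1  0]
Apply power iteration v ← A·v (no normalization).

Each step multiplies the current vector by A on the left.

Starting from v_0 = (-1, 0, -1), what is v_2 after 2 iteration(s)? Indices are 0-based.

v_2 = (-6, 5, -1)

v_0 = (-1, 0, -1).
v_1 = A·v_0 = (-3, 1, 0).
v_2 = A·v_1 = (-6, 5, -1).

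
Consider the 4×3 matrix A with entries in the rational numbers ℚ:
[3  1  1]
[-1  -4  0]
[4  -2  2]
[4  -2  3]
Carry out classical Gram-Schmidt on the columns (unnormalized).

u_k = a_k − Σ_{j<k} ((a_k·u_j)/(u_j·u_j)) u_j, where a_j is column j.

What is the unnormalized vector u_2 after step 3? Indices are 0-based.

Step 1: u_0 = a_0 = (3, -1, 4, 4).
Step 2: u_1 = a_1 − (-3/14)·u_0 = (23/14, -59/14, -8/7, -8/7).
Step 3: u_2 = a_2 − (23/42)·u_0 − (-3/17)·u_1 = (-6/17, -10/51, -20/51, 31/51).

u_2 = (-6/17, -10/51, -20/51, 31/51)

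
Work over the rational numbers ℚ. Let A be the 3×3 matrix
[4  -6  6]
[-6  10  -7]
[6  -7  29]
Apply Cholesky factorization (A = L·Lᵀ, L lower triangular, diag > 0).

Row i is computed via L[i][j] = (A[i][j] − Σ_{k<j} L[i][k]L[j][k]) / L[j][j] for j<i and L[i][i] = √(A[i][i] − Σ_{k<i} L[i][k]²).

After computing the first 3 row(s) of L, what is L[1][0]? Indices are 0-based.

Step 1: L[0][0] = √(4) = 2.
  L[1][0] = (-6) / L[0][0] = -3.
Step 2: L[1][1] = √(1) = 1.
  L[2][0] = (6) / L[0][0] = 3.
  L[2][1] = (2) / L[1][1] = 2.
Step 3: L[2][2] = √(16) = 4.

L[1][0] = -3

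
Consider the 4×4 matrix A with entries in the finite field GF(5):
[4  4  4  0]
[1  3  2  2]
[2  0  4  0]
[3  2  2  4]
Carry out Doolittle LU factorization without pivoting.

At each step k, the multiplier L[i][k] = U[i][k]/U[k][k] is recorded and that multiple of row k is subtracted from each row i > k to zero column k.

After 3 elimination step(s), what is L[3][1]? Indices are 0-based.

L[3][1] = 2

Step 1: pivot at (0,0) is 4.
  row1 ← row1 − (4)·row0  ⇒  L[1][0]=4, U row1=(0, 2, 1, 2)
  row2 ← row2 − (3)·row0  ⇒  L[2][0]=3, U row2=(0, 3, 2, 0)
  row3 ← row3 − (2)·row0  ⇒  L[3][0]=2, U row3=(0, 4, 4, 4)
Step 2: pivot at (1,1) is 2.
  row2 ← row2 − (4)·row1  ⇒  L[2][1]=4, U row2=(0, 0, 3, 2)
  row3 ← row3 − (2)·row1  ⇒  L[3][1]=2, U row3=(0, 0, 2, 0)
Step 3: pivot at (2,2) is 3.
  row3 ← row3 − (4)·row2  ⇒  L[3][2]=4, U row3=(0, 0, 0, 2)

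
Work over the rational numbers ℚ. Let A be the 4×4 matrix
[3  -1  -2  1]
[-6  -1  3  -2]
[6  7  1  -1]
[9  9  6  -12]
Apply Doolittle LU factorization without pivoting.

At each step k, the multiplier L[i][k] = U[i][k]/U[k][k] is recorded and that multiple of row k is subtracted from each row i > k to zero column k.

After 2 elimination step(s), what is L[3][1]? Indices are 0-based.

[col 0] pivot 3
  R1 -= -2*R0 → (0, -3, -1, 0)  (L[1][0] := -2)
  R2 -= 2*R0 → (0, 9, 5, -3)  (L[2][0] := 2)
  R3 -= 3*R0 → (0, 12, 12, -15)  (L[3][0] := 3)
[col 1] pivot -3
  R2 -= -3*R1 → (0, 0, 2, -3)  (L[2][1] := -3)
  R3 -= -4*R1 → (0, 0, 8, -15)  (L[3][1] := -4)

L[3][1] = -4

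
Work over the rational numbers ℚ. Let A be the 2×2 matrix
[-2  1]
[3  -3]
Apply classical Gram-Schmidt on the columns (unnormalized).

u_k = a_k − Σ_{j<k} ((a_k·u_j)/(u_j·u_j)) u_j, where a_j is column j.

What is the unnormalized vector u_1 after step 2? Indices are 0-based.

u_1 = (-9/13, -6/13)

Step 1: u_0 = a_0 = (-2, 3).
Step 2: u_1 = a_1 − (-11/13)·u_0 = (-9/13, -6/13).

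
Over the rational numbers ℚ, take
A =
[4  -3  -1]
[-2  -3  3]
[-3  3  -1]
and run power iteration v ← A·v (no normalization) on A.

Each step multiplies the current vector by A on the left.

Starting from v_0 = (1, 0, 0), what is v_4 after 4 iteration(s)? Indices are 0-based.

v_4 = (871, -389, -537)

v_0 = (1, 0, 0).
v_1 = A·v_0 = (4, -2, -3).
v_2 = A·v_1 = (25, -11, -15).
v_3 = A·v_2 = (148, -62, -93).
v_4 = A·v_3 = (871, -389, -537).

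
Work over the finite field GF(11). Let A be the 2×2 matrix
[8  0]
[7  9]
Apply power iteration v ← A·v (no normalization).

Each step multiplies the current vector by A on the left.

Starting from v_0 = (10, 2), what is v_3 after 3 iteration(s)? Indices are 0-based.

v_3 = (5, 5)

v_0 = (10, 2).
v_1 = A·v_0 = (3, 0).
v_2 = A·v_1 = (2, 10).
v_3 = A·v_2 = (5, 5).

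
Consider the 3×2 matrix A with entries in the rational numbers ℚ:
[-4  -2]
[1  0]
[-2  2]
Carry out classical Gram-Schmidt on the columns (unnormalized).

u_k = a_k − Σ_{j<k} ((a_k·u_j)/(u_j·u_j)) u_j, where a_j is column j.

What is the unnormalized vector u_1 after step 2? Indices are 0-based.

Step 1: u_0 = a_0 = (-4, 1, -2).
Step 2: u_1 = a_1 − (4/21)·u_0 = (-26/21, -4/21, 50/21).

u_1 = (-26/21, -4/21, 50/21)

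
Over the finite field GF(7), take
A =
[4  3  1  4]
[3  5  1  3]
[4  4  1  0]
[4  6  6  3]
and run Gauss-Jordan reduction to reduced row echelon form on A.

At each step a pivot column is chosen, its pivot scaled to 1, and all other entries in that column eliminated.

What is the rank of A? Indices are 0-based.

step 1: normalize row 0 (÷4) = (1, 6, 2, 1)
  row 1: subtract 3×row0 = (0, 1, 2, 0)
  row 2: subtract 4×row0 = (0, 1, 0, 3)
  row 3: subtract 4×row0 = (0, 3, 5, 6)
step 2: normalize row 1 (÷1) = (0, 1, 2, 0)
  row 0: subtract 6×row1 = (1, 0, 4, 1)
  row 2: subtract 1×row1 = (0, 0, 5, 3)
  row 3: subtract 3×row1 = (0, 0, 6, 6)
step 3: normalize row 2 (÷5) = (0, 0, 1, 2)
  row 0: subtract 4×row2 = (1, 0, 0, 0)
  row 1: subtract 2×row2 = (0, 1, 0, 3)
  row 3: subtract 6×row2 = (0, 0, 0, 1)
step 4: normalize row 3 (÷1) = (0, 0, 0, 1)
  row 1: subtract 3×row3 = (0, 1, 0, 0)
  row 2: subtract 2×row3 = (0, 0, 1, 0)

rank = 4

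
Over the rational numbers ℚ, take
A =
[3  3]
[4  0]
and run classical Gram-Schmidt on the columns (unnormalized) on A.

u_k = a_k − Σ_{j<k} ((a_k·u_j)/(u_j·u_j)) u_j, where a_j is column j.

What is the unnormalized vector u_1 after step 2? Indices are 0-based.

u_1 = (48/25, -36/25)

Step 1: u_0 = a_0 = (3, 4).
Step 2: u_1 = a_1 − (9/25)·u_0 = (48/25, -36/25).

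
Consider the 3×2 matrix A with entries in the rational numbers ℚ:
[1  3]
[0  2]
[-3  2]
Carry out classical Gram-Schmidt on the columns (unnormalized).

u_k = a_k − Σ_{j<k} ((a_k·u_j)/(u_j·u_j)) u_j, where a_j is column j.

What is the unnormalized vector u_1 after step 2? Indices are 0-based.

Step 1: u_0 = a_0 = (1, 0, -3).
Step 2: u_1 = a_1 − (-3/10)·u_0 = (33/10, 2, 11/10).

u_1 = (33/10, 2, 11/10)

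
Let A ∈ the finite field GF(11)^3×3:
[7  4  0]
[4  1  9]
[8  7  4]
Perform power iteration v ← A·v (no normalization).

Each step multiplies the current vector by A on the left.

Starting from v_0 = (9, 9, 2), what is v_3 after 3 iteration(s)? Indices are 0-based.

v_3 = (3, 2, 8)

v_0 = (9, 9, 2).
v_1 = A·v_0 = (0, 8, 0).
v_2 = A·v_1 = (10, 8, 1).
v_3 = A·v_2 = (3, 2, 8).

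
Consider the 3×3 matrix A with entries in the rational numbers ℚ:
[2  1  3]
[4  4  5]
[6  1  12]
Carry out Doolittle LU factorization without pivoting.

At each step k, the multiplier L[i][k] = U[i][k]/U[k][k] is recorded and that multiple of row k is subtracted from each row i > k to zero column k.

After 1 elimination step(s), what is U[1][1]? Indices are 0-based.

Step 1: pivot at (0,0) is 2.
  row1 ← row1 − (2)·row0  ⇒  L[1][0]=2, U row1=(0, 2, -1)
  row2 ← row2 − (3)·row0  ⇒  L[2][0]=3, U row2=(0, -2, 3)

U[1][1] = 2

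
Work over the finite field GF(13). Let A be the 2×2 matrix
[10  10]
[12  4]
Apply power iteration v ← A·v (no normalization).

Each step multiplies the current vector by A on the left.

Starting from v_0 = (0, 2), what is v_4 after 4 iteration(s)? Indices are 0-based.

v_4 = (9, 0)

v_0 = (0, 2).
v_1 = A·v_0 = (7, 8).
v_2 = A·v_1 = (7, 12).
v_3 = A·v_2 = (8, 2).
v_4 = A·v_3 = (9, 0).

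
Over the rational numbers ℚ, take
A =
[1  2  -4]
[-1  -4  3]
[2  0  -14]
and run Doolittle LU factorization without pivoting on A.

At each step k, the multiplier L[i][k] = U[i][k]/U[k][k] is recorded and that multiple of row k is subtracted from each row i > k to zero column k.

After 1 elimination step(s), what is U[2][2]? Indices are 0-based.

Step 1: pivot at (0,0) is 1.
  row1 ← row1 − (-1)·row0  ⇒  L[1][0]=-1, U row1=(0, -2, -1)
  row2 ← row2 − (2)·row0  ⇒  L[2][0]=2, U row2=(0, -4, -6)

U[2][2] = -6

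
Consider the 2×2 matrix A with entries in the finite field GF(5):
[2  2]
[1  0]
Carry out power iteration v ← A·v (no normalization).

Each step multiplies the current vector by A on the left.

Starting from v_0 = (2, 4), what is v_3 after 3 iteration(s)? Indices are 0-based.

v_3 = (0, 3)

v_0 = (2, 4).
v_1 = A·v_0 = (2, 2).
v_2 = A·v_1 = (3, 2).
v_3 = A·v_2 = (0, 3).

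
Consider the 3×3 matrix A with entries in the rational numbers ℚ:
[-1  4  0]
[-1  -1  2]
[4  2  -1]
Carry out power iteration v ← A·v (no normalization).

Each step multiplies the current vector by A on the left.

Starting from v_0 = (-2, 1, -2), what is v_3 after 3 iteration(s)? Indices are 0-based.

v_3 = (-26, 73, -116)

v_0 = (-2, 1, -2).
v_1 = A·v_0 = (6, -3, -4).
v_2 = A·v_1 = (-18, -11, 22).
v_3 = A·v_2 = (-26, 73, -116).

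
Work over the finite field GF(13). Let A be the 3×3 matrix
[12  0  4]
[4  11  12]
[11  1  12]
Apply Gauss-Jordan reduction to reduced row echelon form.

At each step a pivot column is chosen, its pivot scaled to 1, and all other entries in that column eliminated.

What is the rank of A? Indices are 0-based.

pivot(0,0)=12: scale R0 → (1, 0, 9)
  clear (1,0): R1 −= (4)R0 → (0, 11, 2)
  clear (2,0): R2 −= (11)R0 → (0, 1, 4)
pivot(1,1)=11: scale R1 → (0, 1, 12)
  clear (2,1): R2 −= (1)R1 → (0, 0, 5)
pivot(2,2)=5: scale R2 → (0, 0, 1)
  clear (0,2): R0 −= (9)R2 → (1, 0, 0)
  clear (1,2): R1 −= (12)R2 → (0, 1, 0)

rank = 3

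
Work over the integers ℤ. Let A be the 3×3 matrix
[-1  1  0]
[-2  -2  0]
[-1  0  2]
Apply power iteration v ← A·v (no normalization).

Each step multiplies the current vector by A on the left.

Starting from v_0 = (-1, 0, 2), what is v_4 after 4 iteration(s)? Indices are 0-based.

v_4 = (17, -6, 41)

v_0 = (-1, 0, 2).
v_1 = A·v_0 = (1, 2, 5).
v_2 = A·v_1 = (1, -6, 9).
v_3 = A·v_2 = (-7, 10, 17).
v_4 = A·v_3 = (17, -6, 41).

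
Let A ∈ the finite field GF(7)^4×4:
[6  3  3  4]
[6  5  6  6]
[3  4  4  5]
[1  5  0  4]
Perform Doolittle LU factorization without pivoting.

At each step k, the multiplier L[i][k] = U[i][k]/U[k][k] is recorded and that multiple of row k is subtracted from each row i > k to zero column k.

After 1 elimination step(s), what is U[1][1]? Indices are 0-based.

[col 0] pivot 6
  R1 -= 1*R0 → (0, 2, 3, 2)  (L[1][0] := 1)
  R2 -= 4*R0 → (0, 6, 6, 3)  (L[2][0] := 4)
  R3 -= 6*R0 → (0, 1, 3, 1)  (L[3][0] := 6)

U[1][1] = 2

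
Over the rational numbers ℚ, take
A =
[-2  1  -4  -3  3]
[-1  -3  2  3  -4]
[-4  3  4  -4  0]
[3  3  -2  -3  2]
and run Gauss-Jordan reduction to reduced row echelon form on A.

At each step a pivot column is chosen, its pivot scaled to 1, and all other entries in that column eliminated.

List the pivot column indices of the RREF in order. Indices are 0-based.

pivot(0,0)=-2: scale R0 → (1, -1/2, 2, 3/2, -3/2)
  clear (1,0): R1 −= (-1)R0 → (0, -7/2, 4, 9/2, -11/2)
  clear (2,0): R2 −= (-4)R0 → (0, 1, 12, 2, -6)
  clear (3,0): R3 −= (3)R0 → (0, 9/2, -8, -15/2, 13/2)
pivot(1,1)=-7/2: scale R1 → (0, 1, -8/7, -9/7, 11/7)
  clear (0,1): R0 −= (-1/2)R1 → (1, 0, 10/7, 6/7, -5/7)
  clear (2,1): R2 −= (1)R1 → (0, 0, 92/7, 23/7, -53/7)
  clear (3,1): R3 −= (9/2)R1 → (0, 0, -20/7, -12/7, -4/7)
pivot(2,2)=92/7: scale R2 → (0, 0, 1, 1/4, -53/92)
  clear (0,2): R0 −= (10/7)R2 → (1, 0, 0, 1/2, 5/46)
  clear (1,2): R1 −= (-8/7)R2 → (0, 1, 0, -1, 21/23)
  clear (3,2): R3 −= (-20/7)R2 → (0, 0, 0, -1, -51/23)
pivot(3,3)=-1: scale R3 → (0, 0, 0, 1, 51/23)
  clear (0,3): R0 −= (1/2)R3 → (1, 0, 0, 0, -1)
  clear (1,3): R1 −= (-1)R3 → (0, 1, 0, 0, 72/23)
  clear (2,3): R2 −= (1/4)R3 → (0, 0, 1, 0, -26/23)

pivot columns: 0, 1, 2, 3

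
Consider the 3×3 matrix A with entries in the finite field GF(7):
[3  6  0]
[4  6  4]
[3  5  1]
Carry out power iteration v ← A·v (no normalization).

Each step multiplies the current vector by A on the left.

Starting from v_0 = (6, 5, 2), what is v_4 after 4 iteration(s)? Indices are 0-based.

v_4 = (6, 1, 0)

v_0 = (6, 5, 2).
v_1 = A·v_0 = (6, 6, 3).
v_2 = A·v_1 = (5, 2, 2).
v_3 = A·v_2 = (6, 5, 6).
v_4 = A·v_3 = (6, 1, 0).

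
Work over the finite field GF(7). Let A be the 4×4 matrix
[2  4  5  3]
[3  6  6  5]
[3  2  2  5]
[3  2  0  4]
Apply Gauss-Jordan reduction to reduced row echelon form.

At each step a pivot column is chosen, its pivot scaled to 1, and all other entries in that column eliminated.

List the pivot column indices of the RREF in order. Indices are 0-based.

pivot columns: 0, 1, 2, 3

[1] R0 /= 2  ⇒  (1, 2, 6, 5)
     R1 -= 3·R0  ⇒  (0, 0, 2, 4)
     R2 -= 3·R0  ⇒  (0, 3, 5, 4)
     R3 -= 3·R0  ⇒  (0, 3, 3, 3)
[2] R1 <-> R2
[2] R1 /= 3  ⇒  (0, 1, 4, 6)
     R0 -= 2·R1  ⇒  (1, 0, 5, 0)
     R3 -= 3·R1  ⇒  (0, 0, 5, 6)
[3] R2 /= 2  ⇒  (0, 0, 1, 2)
     R0 -= 5·R2  ⇒  (1, 0, 0, 4)
     R1 -= 4·R2  ⇒  (0, 1, 0, 5)
     R3 -= 5·R2  ⇒  (0, 0, 0, 3)
[4] R3 /= 3  ⇒  (0, 0, 0, 1)
     R0 -= 4·R3  ⇒  (1, 0, 0, 0)
     R1 -= 5·R3  ⇒  (0, 1, 0, 0)
     R2 -= 2·R3  ⇒  (0, 0, 1, 0)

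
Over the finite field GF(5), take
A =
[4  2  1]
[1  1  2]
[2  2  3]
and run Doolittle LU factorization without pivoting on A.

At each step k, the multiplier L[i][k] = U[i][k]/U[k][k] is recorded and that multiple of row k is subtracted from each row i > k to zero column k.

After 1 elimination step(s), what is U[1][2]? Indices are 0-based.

U[1][2] = 3

k=0: U[0][0]=4
  eliminate (1,0): mult=4, new row 1: (0, 3, 3); set L[1][0]=4
  eliminate (2,0): mult=3, new row 2: (0, 1, 0); set L[2][0]=3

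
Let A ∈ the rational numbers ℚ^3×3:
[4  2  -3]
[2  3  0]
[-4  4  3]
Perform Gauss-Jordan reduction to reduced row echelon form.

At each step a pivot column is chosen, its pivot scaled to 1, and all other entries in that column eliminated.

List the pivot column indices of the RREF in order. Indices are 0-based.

pivot columns: 0, 1, 2

[1] R0 /= 4  ⇒  (1, 1/2, -3/4)
     R1 -= 2·R0  ⇒  (0, 2, 3/2)
     R2 -= -4·R0  ⇒  (0, 6, 0)
[2] R1 /= 2  ⇒  (0, 1, 3/4)
     R0 -= 1/2·R1  ⇒  (1, 0, -9/8)
     R2 -= 6·R1  ⇒  (0, 0, -9/2)
[3] R2 /= -9/2  ⇒  (0, 0, 1)
     R0 -= -9/8·R2  ⇒  (1, 0, 0)
     R1 -= 3/4·R2  ⇒  (0, 1, 0)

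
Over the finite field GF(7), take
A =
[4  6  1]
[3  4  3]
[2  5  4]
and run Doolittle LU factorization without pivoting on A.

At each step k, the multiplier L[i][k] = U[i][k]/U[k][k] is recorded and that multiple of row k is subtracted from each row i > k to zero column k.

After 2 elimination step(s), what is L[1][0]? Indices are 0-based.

k=0: U[0][0]=4
  eliminate (1,0): mult=6, new row 1: (0, 3, 4); set L[1][0]=6
  eliminate (2,0): mult=4, new row 2: (0, 2, 0); set L[2][0]=4
k=1: U[1][1]=3
  eliminate (2,1): mult=3, new row 2: (0, 0, 2); set L[2][1]=3

L[1][0] = 6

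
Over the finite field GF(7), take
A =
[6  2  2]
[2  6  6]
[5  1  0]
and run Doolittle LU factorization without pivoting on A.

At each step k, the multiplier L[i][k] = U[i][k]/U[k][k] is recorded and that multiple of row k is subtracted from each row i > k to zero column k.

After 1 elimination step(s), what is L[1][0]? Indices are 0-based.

L[1][0] = 5

[col 0] pivot 6
  R1 -= 5*R0 → (0, 3, 3)  (L[1][0] := 5)
  R2 -= 2*R0 → (0, 4, 3)  (L[2][0] := 2)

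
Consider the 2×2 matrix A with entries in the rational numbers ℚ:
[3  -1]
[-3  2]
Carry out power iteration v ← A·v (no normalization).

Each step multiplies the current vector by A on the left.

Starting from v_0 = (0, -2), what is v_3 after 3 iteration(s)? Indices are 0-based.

v_0 = (0, -2).
v_1 = A·v_0 = (2, -4).
v_2 = A·v_1 = (10, -14).
v_3 = A·v_2 = (44, -58).

v_3 = (44, -58)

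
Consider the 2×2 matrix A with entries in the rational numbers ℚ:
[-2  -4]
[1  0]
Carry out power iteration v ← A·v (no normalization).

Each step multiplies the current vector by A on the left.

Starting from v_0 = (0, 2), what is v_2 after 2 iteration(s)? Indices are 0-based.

v_2 = (16, -8)

v_0 = (0, 2).
v_1 = A·v_0 = (-8, 0).
v_2 = A·v_1 = (16, -8).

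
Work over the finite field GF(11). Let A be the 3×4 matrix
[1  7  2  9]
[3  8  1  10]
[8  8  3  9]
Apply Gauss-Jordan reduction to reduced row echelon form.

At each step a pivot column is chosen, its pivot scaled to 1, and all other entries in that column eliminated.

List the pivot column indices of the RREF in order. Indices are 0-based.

[1] R0 /= 1  ⇒  (1, 7, 2, 9)
     R1 -= 3·R0  ⇒  (0, 9, 6, 5)
     R2 -= 8·R0  ⇒  (0, 7, 9, 3)
[2] R1 /= 9  ⇒  (0, 1, 8, 3)
     R0 -= 7·R1  ⇒  (1, 0, 1, 10)
     R2 -= 7·R1  ⇒  (0, 0, 8, 4)
[3] R2 /= 8  ⇒  (0, 0, 1, 6)
     R0 -= 1·R2  ⇒  (1, 0, 0, 4)
     R1 -= 8·R2  ⇒  (0, 1, 0, 10)

pivot columns: 0, 1, 2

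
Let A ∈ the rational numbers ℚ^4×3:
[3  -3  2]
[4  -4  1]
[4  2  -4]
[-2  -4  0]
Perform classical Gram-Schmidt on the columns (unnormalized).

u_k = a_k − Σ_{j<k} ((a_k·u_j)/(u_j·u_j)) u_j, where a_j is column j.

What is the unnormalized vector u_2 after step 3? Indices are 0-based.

u_2 = (4/3, 1/9, -20/9, -20/9)

Step 1: u_0 = a_0 = (3, 4, 4, -2).
Step 2: u_1 = a_1 − (-1/5)·u_0 = (-12/5, -16/5, 14/5, -22/5).
Step 3: u_2 = a_2 − (-2/15)·u_0 − (-4/9)·u_1 = (4/3, 1/9, -20/9, -20/9).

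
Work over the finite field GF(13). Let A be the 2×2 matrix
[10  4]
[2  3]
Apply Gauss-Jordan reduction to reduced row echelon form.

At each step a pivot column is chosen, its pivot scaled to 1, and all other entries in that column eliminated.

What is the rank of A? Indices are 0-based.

step 1: normalize row 0 (÷10) = (1, 3)
  row 1: subtract 2×row0 = (0, 10)
step 2: normalize row 1 (÷10) = (0, 1)
  row 0: subtract 3×row1 = (1, 0)

rank = 2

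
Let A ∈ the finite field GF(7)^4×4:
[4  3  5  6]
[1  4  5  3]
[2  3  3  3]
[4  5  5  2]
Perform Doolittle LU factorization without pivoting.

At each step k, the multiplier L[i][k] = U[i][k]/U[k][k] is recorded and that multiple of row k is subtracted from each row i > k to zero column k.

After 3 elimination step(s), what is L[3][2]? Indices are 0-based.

L[3][2] = 1

k=0: U[0][0]=4
  eliminate (1,0): mult=2, new row 1: (0, 5, 2, 5); set L[1][0]=2
  eliminate (2,0): mult=4, new row 2: (0, 5, 4, 0); set L[2][0]=4
  eliminate (3,0): mult=1, new row 3: (0, 2, 0, 3); set L[3][0]=1
k=1: U[1][1]=5
  eliminate (2,1): mult=1, new row 2: (0, 0, 2, 2); set L[2][1]=1
  eliminate (3,1): mult=6, new row 3: (0, 0, 2, 1); set L[3][1]=6
k=2: U[2][2]=2
  eliminate (3,2): mult=1, new row 3: (0, 0, 0, 6); set L[3][2]=1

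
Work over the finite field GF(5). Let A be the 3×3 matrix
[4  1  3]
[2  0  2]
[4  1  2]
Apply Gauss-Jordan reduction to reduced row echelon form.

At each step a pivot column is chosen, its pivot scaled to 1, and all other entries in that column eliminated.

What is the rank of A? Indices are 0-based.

rank = 3

pivot(0,0)=4: scale R0 → (1, 4, 2)
  clear (1,0): R1 −= (2)R0 → (0, 2, 3)
  clear (2,0): R2 −= (4)R0 → (0, 0, 4)
pivot(1,1)=2: scale R1 → (0, 1, 4)
  clear (0,1): R0 −= (4)R1 → (1, 0, 1)
pivot(2,2)=4: scale R2 → (0, 0, 1)
  clear (0,2): R0 −= (1)R2 → (1, 0, 0)
  clear (1,2): R1 −= (4)R2 → (0, 1, 0)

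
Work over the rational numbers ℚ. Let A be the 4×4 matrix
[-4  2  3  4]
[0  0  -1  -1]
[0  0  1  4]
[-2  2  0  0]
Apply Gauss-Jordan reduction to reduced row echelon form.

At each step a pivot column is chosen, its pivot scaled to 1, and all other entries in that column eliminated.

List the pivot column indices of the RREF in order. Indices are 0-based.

pivot(0,0)=-4: scale R0 → (1, -1/2, -3/4, -1)
  clear (3,0): R3 −= (-2)R0 → (0, 1, -3/2, -2)
pivot(1,1): swap R1↔R3
pivot(1,1)=1: scale R1 → (0, 1, -3/2, -2)
  clear (0,1): R0 −= (-1/2)R1 → (1, 0, -3/2, -2)
pivot(2,2)=1: scale R2 → (0, 0, 1, 4)
  clear (0,2): R0 −= (-3/2)R2 → (1, 0, 0, 4)
  clear (1,2): R1 −= (-3/2)R2 → (0, 1, 0, 4)
  clear (3,2): R3 −= (-1)R2 → (0, 0, 0, 3)
pivot(3,3)=3: scale R3 → (0, 0, 0, 1)
  clear (0,3): R0 −= (4)R3 → (1, 0, 0, 0)
  clear (1,3): R1 −= (4)R3 → (0, 1, 0, 0)
  clear (2,3): R2 −= (4)R3 → (0, 0, 1, 0)

pivot columns: 0, 1, 2, 3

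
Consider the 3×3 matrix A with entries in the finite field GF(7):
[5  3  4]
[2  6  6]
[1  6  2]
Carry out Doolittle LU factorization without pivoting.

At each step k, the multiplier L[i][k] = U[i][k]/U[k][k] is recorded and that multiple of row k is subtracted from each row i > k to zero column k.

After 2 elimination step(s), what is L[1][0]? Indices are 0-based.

Step 1: pivot at (0,0) is 5.
  row1 ← row1 − (6)·row0  ⇒  L[1][0]=6, U row1=(0, 2, 3)
  row2 ← row2 − (3)·row0  ⇒  L[2][0]=3, U row2=(0, 4, 4)
Step 2: pivot at (1,1) is 2.
  row2 ← row2 − (2)·row1  ⇒  L[2][1]=2, U row2=(0, 0, 5)

L[1][0] = 6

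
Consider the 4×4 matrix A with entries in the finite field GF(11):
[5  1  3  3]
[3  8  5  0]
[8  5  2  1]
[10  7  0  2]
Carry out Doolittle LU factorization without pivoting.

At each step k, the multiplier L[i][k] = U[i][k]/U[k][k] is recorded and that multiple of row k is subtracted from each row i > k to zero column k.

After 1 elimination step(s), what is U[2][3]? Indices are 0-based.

U[2][3] = 5

Step 1: pivot at (0,0) is 5.
  row1 ← row1 − (5)·row0  ⇒  L[1][0]=5, U row1=(0, 3, 1, 7)
  row2 ← row2 − (6)·row0  ⇒  L[2][0]=6, U row2=(0, 10, 6, 5)
  row3 ← row3 − (2)·row0  ⇒  L[3][0]=2, U row3=(0, 5, 5, 7)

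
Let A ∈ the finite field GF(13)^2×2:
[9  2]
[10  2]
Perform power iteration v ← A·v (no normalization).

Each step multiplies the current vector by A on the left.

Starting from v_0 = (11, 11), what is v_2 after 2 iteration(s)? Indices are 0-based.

v_0 = (11, 11).
v_1 = A·v_0 = (4, 2).
v_2 = A·v_1 = (1, 5).

v_2 = (1, 5)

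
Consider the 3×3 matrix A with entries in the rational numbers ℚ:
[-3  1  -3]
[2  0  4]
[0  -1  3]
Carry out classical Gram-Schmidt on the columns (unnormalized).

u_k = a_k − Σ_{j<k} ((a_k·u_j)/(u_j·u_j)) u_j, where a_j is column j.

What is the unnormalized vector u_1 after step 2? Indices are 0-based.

u_1 = (4/13, 6/13, -1)

Step 1: u_0 = a_0 = (-3, 2, 0).
Step 2: u_1 = a_1 − (-3/13)·u_0 = (4/13, 6/13, -1).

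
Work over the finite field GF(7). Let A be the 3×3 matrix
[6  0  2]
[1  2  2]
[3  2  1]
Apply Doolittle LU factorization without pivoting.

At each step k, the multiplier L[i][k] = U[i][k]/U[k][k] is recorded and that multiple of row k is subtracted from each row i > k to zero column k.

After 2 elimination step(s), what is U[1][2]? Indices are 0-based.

U[1][2] = 4

Step 1: pivot at (0,0) is 6.
  row1 ← row1 − (6)·row0  ⇒  L[1][0]=6, U row1=(0, 2, 4)
  row2 ← row2 − (4)·row0  ⇒  L[2][0]=4, U row2=(0, 2, 0)
Step 2: pivot at (1,1) is 2.
  row2 ← row2 − (1)·row1  ⇒  L[2][1]=1, U row2=(0, 0, 3)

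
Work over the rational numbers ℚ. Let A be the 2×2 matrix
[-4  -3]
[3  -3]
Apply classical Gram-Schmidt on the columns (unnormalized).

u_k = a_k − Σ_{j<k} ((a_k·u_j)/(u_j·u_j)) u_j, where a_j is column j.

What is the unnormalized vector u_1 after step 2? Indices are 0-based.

Step 1: u_0 = a_0 = (-4, 3).
Step 2: u_1 = a_1 − (3/25)·u_0 = (-63/25, -84/25).

u_1 = (-63/25, -84/25)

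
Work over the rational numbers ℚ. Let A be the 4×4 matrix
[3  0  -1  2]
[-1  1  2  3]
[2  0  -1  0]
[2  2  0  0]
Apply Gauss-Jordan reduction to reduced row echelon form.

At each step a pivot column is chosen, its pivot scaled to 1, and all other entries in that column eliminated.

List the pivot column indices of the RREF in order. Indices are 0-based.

pivot columns: 0, 1, 2, 3

pivot(0,0)=3: scale R0 → (1, 0, -1/3, 2/3)
  clear (1,0): R1 −= (-1)R0 → (0, 1, 5/3, 11/3)
  clear (2,0): R2 −= (2)R0 → (0, 0, -1/3, -4/3)
  clear (3,0): R3 −= (2)R0 → (0, 2, 2/3, -4/3)
pivot(1,1)=1: scale R1 → (0, 1, 5/3, 11/3)
  clear (3,1): R3 −= (2)R1 → (0, 0, -8/3, -26/3)
pivot(2,2)=-1/3: scale R2 → (0, 0, 1, 4)
  clear (0,2): R0 −= (-1/3)R2 → (1, 0, 0, 2)
  clear (1,2): R1 −= (5/3)R2 → (0, 1, 0, -3)
  clear (3,2): R3 −= (-8/3)R2 → (0, 0, 0, 2)
pivot(3,3)=2: scale R3 → (0, 0, 0, 1)
  clear (0,3): R0 −= (2)R3 → (1, 0, 0, 0)
  clear (1,3): R1 −= (-3)R3 → (0, 1, 0, 0)
  clear (2,3): R2 −= (4)R3 → (0, 0, 1, 0)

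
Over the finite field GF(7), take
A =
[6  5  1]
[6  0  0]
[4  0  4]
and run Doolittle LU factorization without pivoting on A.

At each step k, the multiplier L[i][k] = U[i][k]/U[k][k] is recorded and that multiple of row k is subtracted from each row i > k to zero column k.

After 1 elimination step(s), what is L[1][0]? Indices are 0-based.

L[1][0] = 1

Step 1: pivot at (0,0) is 6.
  row1 ← row1 − (1)·row0  ⇒  L[1][0]=1, U row1=(0, 2, 6)
  row2 ← row2 − (3)·row0  ⇒  L[2][0]=3, U row2=(0, 6, 1)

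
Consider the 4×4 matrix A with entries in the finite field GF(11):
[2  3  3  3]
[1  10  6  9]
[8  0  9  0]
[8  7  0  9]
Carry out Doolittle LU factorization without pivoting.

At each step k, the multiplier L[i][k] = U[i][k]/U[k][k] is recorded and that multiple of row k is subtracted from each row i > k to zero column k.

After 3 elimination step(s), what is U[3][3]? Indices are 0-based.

Step 1: pivot at (0,0) is 2.
  row1 ← row1 − (6)·row0  ⇒  L[1][0]=6, U row1=(0, 3, 10, 2)
  row2 ← row2 − (4)·row0  ⇒  L[2][0]=4, U row2=(0, 10, 8, 10)
  row3 ← row3 − (4)·row0  ⇒  L[3][0]=4, U row3=(0, 6, 10, 8)
Step 2: pivot at (1,1) is 3.
  row2 ← row2 − (7)·row1  ⇒  L[2][1]=7, U row2=(0, 0, 4, 7)
  row3 ← row3 − (2)·row1  ⇒  L[3][1]=2, U row3=(0, 0, 1, 4)
Step 3: pivot at (2,2) is 4.
  row3 ← row3 − (3)·row2  ⇒  L[3][2]=3, U row3=(0, 0, 0, 5)

U[3][3] = 5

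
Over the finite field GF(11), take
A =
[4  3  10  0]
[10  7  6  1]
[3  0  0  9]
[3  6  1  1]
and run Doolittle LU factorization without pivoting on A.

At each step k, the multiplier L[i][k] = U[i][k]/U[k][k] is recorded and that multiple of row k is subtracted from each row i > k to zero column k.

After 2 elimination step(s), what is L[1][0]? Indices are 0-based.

L[1][0] = 8

k=0: U[0][0]=4
  eliminate (1,0): mult=8, new row 1: (0, 5, 3, 1); set L[1][0]=8
  eliminate (2,0): mult=9, new row 2: (0, 6, 9, 9); set L[2][0]=9
  eliminate (3,0): mult=9, new row 3: (0, 1, 10, 1); set L[3][0]=9
k=1: U[1][1]=5
  eliminate (2,1): mult=10, new row 2: (0, 0, 1, 10); set L[2][1]=10
  eliminate (3,1): mult=9, new row 3: (0, 0, 5, 3); set L[3][1]=9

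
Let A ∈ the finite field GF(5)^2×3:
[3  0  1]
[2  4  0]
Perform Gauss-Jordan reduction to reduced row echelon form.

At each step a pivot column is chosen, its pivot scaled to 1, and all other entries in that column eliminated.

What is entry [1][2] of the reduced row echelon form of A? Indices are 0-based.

pivot(0,0)=3: scale R0 → (1, 0, 2)
  clear (1,0): R1 −= (2)R0 → (0, 4, 1)
pivot(1,1)=4: scale R1 → (0, 1, 4)

M[1][2] = 4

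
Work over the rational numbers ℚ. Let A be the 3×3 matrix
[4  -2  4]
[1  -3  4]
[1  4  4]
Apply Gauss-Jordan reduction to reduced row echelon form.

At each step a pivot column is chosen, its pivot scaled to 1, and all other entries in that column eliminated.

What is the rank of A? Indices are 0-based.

pivot(0,0)=4: scale R0 → (1, -1/2, 1)
  clear (1,0): R1 −= (1)R0 → (0, -5/2, 3)
  clear (2,0): R2 −= (1)R0 → (0, 9/2, 3)
pivot(1,1)=-5/2: scale R1 → (0, 1, -6/5)
  clear (0,1): R0 −= (-1/2)R1 → (1, 0, 2/5)
  clear (2,1): R2 −= (9/2)R1 → (0, 0, 42/5)
pivot(2,2)=42/5: scale R2 → (0, 0, 1)
  clear (0,2): R0 −= (2/5)R2 → (1, 0, 0)
  clear (1,2): R1 −= (-6/5)R2 → (0, 1, 0)

rank = 3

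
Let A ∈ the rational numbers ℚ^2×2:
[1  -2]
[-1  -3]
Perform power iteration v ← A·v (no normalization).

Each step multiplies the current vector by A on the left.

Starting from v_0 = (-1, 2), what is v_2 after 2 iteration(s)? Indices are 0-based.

v_2 = (5, 20)

v_0 = (-1, 2).
v_1 = A·v_0 = (-5, -5).
v_2 = A·v_1 = (5, 20).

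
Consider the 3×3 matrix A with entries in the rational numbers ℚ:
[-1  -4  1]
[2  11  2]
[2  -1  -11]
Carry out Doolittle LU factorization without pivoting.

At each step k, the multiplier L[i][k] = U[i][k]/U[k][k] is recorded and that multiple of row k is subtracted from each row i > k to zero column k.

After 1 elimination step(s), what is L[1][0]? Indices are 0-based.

L[1][0] = -2

[col 0] pivot -1
  R1 -= -2*R0 → (0, 3, 4)  (L[1][0] := -2)
  R2 -= -2*R0 → (0, -9, -9)  (L[2][0] := -2)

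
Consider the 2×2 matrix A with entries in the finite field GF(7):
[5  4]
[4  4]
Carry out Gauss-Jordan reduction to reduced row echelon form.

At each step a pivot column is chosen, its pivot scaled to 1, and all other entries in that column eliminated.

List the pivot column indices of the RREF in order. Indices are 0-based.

pivot columns: 0, 1

[1] R0 /= 5  ⇒  (1, 5)
     R1 -= 4·R0  ⇒  (0, 5)
[2] R1 /= 5  ⇒  (0, 1)
     R0 -= 5·R1  ⇒  (1, 0)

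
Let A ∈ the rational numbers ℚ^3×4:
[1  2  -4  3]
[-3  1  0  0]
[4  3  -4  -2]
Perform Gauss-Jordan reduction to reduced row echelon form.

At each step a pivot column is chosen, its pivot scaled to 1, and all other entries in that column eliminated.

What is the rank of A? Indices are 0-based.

rank = 3

pivot(0,0)=1: scale R0 → (1, 2, -4, 3)
  clear (1,0): R1 −= (-3)R0 → (0, 7, -12, 9)
  clear (2,0): R2 −= (4)R0 → (0, -5, 12, -14)
pivot(1,1)=7: scale R1 → (0, 1, -12/7, 9/7)
  clear (0,1): R0 −= (2)R1 → (1, 0, -4/7, 3/7)
  clear (2,1): R2 −= (-5)R1 → (0, 0, 24/7, -53/7)
pivot(2,2)=24/7: scale R2 → (0, 0, 1, -53/24)
  clear (0,2): R0 −= (-4/7)R2 → (1, 0, 0, -5/6)
  clear (1,2): R1 −= (-12/7)R2 → (0, 1, 0, -5/2)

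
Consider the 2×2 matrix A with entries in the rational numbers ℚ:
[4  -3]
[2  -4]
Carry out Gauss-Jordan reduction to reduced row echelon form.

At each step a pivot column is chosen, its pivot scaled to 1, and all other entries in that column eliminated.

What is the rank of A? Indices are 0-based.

rank = 2

pivot(0,0)=4: scale R0 → (1, -3/4)
  clear (1,0): R1 −= (2)R0 → (0, -5/2)
pivot(1,1)=-5/2: scale R1 → (0, 1)
  clear (0,1): R0 −= (-3/4)R1 → (1, 0)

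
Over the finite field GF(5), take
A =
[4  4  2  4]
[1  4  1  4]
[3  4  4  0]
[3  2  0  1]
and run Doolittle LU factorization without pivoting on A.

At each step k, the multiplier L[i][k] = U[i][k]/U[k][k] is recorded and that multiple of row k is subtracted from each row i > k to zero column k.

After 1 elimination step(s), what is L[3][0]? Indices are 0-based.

L[3][0] = 2

k=0: U[0][0]=4
  eliminate (1,0): mult=4, new row 1: (0, 3, 3, 3); set L[1][0]=4
  eliminate (2,0): mult=2, new row 2: (0, 1, 0, 2); set L[2][0]=2
  eliminate (3,0): mult=2, new row 3: (0, 4, 1, 3); set L[3][0]=2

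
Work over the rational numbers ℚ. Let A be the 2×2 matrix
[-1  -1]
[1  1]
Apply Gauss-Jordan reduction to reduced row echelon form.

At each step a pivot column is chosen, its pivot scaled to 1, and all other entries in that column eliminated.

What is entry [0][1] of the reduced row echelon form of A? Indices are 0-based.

step 1: normalize row 0 (÷-1) = (1, 1)
  row 1: subtract 1×row0 = (0, 0)
skip col 1 (zero from row 1)

M[0][1] = 1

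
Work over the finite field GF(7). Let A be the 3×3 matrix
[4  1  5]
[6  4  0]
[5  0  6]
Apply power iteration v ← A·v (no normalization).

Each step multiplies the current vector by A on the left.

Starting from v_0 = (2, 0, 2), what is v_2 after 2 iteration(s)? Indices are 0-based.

v_2 = (5, 2, 5)

v_0 = (2, 0, 2).
v_1 = A·v_0 = (4, 5, 1).
v_2 = A·v_1 = (5, 2, 5).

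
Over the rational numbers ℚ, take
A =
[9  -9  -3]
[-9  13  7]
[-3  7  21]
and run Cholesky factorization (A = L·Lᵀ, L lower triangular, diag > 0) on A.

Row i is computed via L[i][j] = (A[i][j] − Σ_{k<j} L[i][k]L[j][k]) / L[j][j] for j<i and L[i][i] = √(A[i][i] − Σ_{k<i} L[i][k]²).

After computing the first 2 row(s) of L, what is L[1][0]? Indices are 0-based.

L[1][0] = -3

Step 1: L[0][0] = √(9) = 3.
  L[1][0] = (-9) / L[0][0] = -3.
Step 2: L[1][1] = √(4) = 2.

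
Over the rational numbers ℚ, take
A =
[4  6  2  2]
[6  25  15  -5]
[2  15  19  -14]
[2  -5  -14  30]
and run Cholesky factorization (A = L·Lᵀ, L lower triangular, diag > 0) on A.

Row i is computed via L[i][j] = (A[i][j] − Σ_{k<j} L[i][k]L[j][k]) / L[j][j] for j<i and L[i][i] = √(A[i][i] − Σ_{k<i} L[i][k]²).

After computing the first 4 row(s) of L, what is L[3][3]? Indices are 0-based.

Step 1: L[0][0] = √(4) = 2.
  L[1][0] = (6) / L[0][0] = 3.
Step 2: L[1][1] = √(16) = 4.
  L[2][0] = (2) / L[0][0] = 1.
  L[2][1] = (12) / L[1][1] = 3.
Step 3: L[2][2] = √(9) = 3.
  L[3][0] = (2) / L[0][0] = 1.
  L[3][1] = (-8) / L[1][1] = -2.
  L[3][2] = (-9) / L[2][2] = -3.
Step 4: L[3][3] = √(16) = 4.

L[3][3] = 4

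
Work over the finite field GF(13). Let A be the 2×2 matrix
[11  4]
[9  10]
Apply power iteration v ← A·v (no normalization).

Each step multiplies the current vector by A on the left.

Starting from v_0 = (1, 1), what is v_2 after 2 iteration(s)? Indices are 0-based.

v_0 = (1, 1).
v_1 = A·v_0 = (2, 6).
v_2 = A·v_1 = (7, 0).

v_2 = (7, 0)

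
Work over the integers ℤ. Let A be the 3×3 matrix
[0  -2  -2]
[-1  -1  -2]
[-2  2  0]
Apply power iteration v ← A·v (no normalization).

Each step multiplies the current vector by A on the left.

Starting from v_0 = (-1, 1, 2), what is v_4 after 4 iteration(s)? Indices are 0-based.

v_0 = (-1, 1, 2).
v_1 = A·v_0 = (-6, -4, 4).
v_2 = A·v_1 = (0, 2, 4).
v_3 = A·v_2 = (-12, -10, 4).
v_4 = A·v_3 = (12, 14, 4).

v_4 = (12, 14, 4)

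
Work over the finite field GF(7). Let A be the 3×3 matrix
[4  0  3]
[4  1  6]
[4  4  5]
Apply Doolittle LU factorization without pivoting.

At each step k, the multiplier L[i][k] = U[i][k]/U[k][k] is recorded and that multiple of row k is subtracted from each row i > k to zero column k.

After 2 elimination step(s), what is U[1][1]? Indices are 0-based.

[col 0] pivot 4
  R1 -= 1*R0 → (0, 1, 3)  (L[1][0] := 1)
  R2 -= 1*R0 → (0, 4, 2)  (L[2][0] := 1)
[col 1] pivot 1
  R2 -= 4*R1 → (0, 0, 4)  (L[2][1] := 4)

U[1][1] = 1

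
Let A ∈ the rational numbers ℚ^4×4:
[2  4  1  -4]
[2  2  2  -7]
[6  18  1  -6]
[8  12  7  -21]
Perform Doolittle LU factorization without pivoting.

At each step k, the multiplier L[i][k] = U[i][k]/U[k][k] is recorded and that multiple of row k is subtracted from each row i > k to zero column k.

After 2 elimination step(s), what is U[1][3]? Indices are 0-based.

[col 0] pivot 2
  R1 -= 1*R0 → (0, -2, 1, -3)  (L[1][0] := 1)
  R2 -= 3*R0 → (0, 6, -2, 6)  (L[2][0] := 3)
  R3 -= 4*R0 → (0, -4, 3, -5)  (L[3][0] := 4)
[col 1] pivot -2
  R2 -= -3*R1 → (0, 0, 1, -3)  (L[2][1] := -3)
  R3 -= 2*R1 → (0, 0, 1, 1)  (L[3][1] := 2)

U[1][3] = -3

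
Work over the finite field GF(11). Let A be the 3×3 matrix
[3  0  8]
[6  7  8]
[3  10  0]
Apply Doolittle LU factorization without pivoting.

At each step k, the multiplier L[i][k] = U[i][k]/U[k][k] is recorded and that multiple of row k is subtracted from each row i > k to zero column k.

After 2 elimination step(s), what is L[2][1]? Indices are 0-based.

Step 1: pivot at (0,0) is 3.
  row1 ← row1 − (2)·row0  ⇒  L[1][0]=2, U row1=(0, 7, 3)
  row2 ← row2 − (1)·row0  ⇒  L[2][0]=1, U row2=(0, 10, 3)
Step 2: pivot at (1,1) is 7.
  row2 ← row2 − (3)·row1  ⇒  L[2][1]=3, U row2=(0, 0, 5)

L[2][1] = 3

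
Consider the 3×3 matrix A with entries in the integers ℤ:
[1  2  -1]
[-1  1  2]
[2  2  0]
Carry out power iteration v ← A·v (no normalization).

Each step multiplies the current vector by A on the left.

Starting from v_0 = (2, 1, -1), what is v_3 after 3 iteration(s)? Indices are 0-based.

v_3 = (-3, 19, -6)

v_0 = (2, 1, -1).
v_1 = A·v_0 = (5, -3, 6).
v_2 = A·v_1 = (-7, 4, 4).
v_3 = A·v_2 = (-3, 19, -6).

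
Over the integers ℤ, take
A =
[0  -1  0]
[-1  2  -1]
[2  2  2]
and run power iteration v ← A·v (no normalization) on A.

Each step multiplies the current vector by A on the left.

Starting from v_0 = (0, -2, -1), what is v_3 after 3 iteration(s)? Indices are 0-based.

v_0 = (0, -2, -1).
v_1 = A·v_0 = (2, -3, -6).
v_2 = A·v_1 = (3, -2, -14).
v_3 = A·v_2 = (2, 7, -26).

v_3 = (2, 7, -26)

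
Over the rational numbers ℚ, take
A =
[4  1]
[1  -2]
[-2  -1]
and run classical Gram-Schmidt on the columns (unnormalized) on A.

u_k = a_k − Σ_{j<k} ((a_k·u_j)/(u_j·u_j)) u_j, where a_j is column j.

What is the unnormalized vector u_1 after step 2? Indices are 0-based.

Step 1: u_0 = a_0 = (4, 1, -2).
Step 2: u_1 = a_1 − (4/21)·u_0 = (5/21, -46/21, -13/21).

u_1 = (5/21, -46/21, -13/21)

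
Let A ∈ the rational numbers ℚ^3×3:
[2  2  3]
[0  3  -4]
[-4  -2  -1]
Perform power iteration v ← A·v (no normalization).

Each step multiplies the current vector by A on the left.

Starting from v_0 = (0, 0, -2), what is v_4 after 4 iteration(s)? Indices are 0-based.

v_0 = (0, 0, -2).
v_1 = A·v_0 = (-6, 8, 2).
v_2 = A·v_1 = (10, 16, 6).
v_3 = A·v_2 = (70, 24, -78).
v_4 = A·v_3 = (-46, 384, -250).

v_4 = (-46, 384, -250)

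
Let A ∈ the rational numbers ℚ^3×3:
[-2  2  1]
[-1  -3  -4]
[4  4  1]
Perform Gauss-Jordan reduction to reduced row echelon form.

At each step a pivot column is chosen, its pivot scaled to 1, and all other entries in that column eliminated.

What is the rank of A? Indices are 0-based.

pivot(0,0)=-2: scale R0 → (1, -1, -1/2)
  clear (1,0): R1 −= (-1)R0 → (0, -4, -9/2)
  clear (2,0): R2 −= (4)R0 → (0, 8, 3)
pivot(1,1)=-4: scale R1 → (0, 1, 9/8)
  clear (0,1): R0 −= (-1)R1 → (1, 0, 5/8)
  clear (2,1): R2 −= (8)R1 → (0, 0, -6)
pivot(2,2)=-6: scale R2 → (0, 0, 1)
  clear (0,2): R0 −= (5/8)R2 → (1, 0, 0)
  clear (1,2): R1 −= (9/8)R2 → (0, 1, 0)

rank = 3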